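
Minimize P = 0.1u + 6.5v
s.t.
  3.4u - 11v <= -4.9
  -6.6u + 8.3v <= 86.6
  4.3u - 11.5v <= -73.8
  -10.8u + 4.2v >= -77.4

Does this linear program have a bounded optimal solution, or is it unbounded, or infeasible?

bounded optimum

Feasible corners and P = 0.1u + 6.5v:
  (-38336/4021, 11470/4021) → P = 353607/20105
  (16769/1032, 4017/172) → P = 1583399/10320
  (20001/1769, 18831/1769) → P = 622008/8845
The feasible region has finitely many vertices and no improving ray; the minimum is 353607/20105 at (-38336/4021, 11470/4021).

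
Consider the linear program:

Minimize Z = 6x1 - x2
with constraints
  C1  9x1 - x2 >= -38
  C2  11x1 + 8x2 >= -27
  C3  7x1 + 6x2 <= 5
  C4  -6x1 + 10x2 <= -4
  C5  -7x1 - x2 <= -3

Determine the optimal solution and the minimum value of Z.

Vertices and Z = 6x1 - x2:
  (17/15, -74/15) → Z = 176/15
  (37/53, 1/53) → Z = 221/53
  (17/38, -5/38) → Z = 107/38
The feasible region is unbounded (it extends along (6, -7), (8, -11)), but Z strictly increases along every unbounded feasible direction, so there is no improving ray and the minimum is attained at a vertex.

The binding constraints are -6x1 + 10x2 = -4 and -7x1 - x2 = -3.
Solving simultaneously gives x1 = 17/38, x2 = -5/38.

x1 = 17/38, x2 = -5/38, minimum Z = 107/38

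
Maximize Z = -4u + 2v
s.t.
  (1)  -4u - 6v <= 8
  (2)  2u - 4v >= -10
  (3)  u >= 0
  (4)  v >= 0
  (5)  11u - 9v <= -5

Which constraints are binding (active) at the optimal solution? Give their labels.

(2) and (3)

Feasible corners and Z = -4u + 2v:
  (0, 5/2) → Z = 5
  (35/13, 50/13) → Z = -40/13
  (0, 5/9) → Z = 10/9

The maximum is at (0, 5/2). Substituting into each constraint, equality holds for (2) and (3); the remaining constraints have slack.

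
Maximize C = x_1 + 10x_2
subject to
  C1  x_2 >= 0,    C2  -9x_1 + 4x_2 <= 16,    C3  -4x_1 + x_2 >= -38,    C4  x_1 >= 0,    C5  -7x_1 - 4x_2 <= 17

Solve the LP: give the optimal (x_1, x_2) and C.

x_1 = 24, x_2 = 58, maximum C = 604

Feasible corners and C = x_1 + 10x_2:
  (19/2, 0) → C = 19/2
  (0, 0) → C = 0
  (24, 58) → C = 604
  (0, 4) → C = 40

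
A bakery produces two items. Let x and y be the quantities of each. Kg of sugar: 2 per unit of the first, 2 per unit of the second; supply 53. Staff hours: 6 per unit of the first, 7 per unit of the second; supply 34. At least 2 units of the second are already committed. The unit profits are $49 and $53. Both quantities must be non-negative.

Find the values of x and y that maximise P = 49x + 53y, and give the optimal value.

Extreme points and P = 49x + 53y:
  (0, 34/7) → P = 1802/7
  (0, 2) → P = 106
  (10/3, 2) → P = 808/3

At the optimal vertex, 6x + 7y = 34 and y = 2.
Solving simultaneously gives x = 10/3, y = 2.

x = 10/3, y = 2, maximum P = 808/3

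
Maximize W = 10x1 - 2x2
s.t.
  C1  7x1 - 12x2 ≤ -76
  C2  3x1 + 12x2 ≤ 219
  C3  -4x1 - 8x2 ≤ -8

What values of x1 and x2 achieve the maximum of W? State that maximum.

x1 = 143/10, x2 = 587/40, maximum W = 2273/20

Corner points and W = 10x1 - 2x2:
  (143/10, 587/40) → W = 2273/20
  (-64/13, 45/13) → W = -730/13
  (-69, 71/2) → W = -761

The optimum lies where 7x1 - 12x2 = -76 and 3x1 + 12x2 = 219.
Solving simultaneously gives x1 = 143/10, x2 = 587/40.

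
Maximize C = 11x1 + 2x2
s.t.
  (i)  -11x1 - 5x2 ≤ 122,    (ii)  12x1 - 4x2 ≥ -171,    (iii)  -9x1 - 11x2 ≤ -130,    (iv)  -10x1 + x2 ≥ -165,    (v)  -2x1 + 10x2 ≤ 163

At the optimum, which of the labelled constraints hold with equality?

Extreme points and C = 11x1 + 2x2:
  (1945/119, -185/119) → C = 21025/119
  (-493/112, 1727/112) → C = -1969/112
  (37/2, 20) → C = 487/2

The maximum is at (37/2, 20). Substituting into each constraint, equality holds for (iv) and (v); the remaining constraints have slack.

(iv) and (v)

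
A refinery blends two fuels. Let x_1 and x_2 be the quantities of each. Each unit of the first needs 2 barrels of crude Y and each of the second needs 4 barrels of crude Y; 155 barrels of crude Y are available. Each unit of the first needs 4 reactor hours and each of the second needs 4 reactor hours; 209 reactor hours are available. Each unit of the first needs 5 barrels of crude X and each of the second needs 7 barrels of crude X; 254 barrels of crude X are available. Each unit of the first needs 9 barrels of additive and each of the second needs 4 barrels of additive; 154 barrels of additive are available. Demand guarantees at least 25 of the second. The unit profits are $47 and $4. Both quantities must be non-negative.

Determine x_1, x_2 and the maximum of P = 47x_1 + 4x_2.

Vertices and P = 47x_1 + 4x_2:
  (0, 254/7) → P = 1016/7
  (0, 25) → P = 100
  (62/43, 1516/43) → P = 8978/43
  (6, 25) → P = 382

The binding constraints are 9x_1 + 4x_2 = 154 and x_2 = 25.
Solving simultaneously gives x_1 = 6, x_2 = 25.

x_1 = 6, x_2 = 25, maximum P = 382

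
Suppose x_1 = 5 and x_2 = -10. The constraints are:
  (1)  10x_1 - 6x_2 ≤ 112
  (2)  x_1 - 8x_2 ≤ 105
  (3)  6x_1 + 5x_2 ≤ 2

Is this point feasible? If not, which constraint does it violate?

(1): 110 ≤ 112 ✓
(2): 85 ≤ 105 ✓
(3): -20 ≤ 2 ✓

feasible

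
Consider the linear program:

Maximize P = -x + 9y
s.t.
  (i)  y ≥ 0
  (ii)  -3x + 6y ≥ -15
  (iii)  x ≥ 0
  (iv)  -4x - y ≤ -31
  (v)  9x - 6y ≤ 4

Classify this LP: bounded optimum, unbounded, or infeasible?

unbounded

From the feasible point (0, 31), moving in the direction (0, 1) keeps every constraint satisfied while P increases without bound.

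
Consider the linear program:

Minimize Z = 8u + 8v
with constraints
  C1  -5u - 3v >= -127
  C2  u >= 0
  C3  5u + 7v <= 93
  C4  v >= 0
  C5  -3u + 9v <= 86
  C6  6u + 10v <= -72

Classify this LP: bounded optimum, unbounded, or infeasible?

The boundaries -5u - 3v = -127 and 6u + 10v = -72 meet at (743/16, -561/16), but that point violates v ≥ 0. Every candidate vertex is excluded by some other constraint, so the feasible region is empty.

infeasible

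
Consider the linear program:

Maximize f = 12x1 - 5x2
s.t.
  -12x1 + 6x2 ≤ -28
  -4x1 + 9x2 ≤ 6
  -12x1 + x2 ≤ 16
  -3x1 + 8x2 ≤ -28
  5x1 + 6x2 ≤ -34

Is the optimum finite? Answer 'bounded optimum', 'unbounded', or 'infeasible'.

From the feasible point (-31/15, -44/5), moving in the direction (-1, -12) keeps every constraint satisfied while f increases without bound.

unbounded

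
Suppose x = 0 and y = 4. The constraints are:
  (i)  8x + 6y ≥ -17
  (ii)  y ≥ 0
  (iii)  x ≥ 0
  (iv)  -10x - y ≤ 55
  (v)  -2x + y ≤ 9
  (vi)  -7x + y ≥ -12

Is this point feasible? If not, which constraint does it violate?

feasible

(i): 24 ≥ -17 ✓
(ii): 4 ≥ 0 ✓
(iii): 0 ≥ 0 ✓
(iv): -4 ≤ 55 ✓
(v): 4 ≤ 9 ✓
(vi): 4 ≥ -12 ✓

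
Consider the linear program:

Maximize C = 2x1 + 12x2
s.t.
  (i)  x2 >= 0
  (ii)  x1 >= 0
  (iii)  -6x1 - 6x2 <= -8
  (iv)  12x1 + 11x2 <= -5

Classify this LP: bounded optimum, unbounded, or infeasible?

The boundaries x2 = 0 and -6x1 - 6x2 = -8 meet at (4/3, 0), but that point violates 12x1 + 11x2 ≤ -5. Every candidate vertex is excluded by some other constraint, so the feasible region is empty.

infeasible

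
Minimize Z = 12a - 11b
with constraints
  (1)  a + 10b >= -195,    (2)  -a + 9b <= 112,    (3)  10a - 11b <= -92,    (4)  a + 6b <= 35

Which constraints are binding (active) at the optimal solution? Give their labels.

Feasible corners and Z = 12a - 11b:
  (-2875/19, -83/19) → Z = -33587/19
  (-3065/111, -1858/111) → Z = -16342/111
  (-119/5, 49/5) → Z = -1967/5
  (-167/71, 442/71) → Z = -6866/71

The minimum is at (-2875/19, -83/19). Substituting into each constraint, equality holds for (1) and (2); the remaining constraints have slack.

(1) and (2)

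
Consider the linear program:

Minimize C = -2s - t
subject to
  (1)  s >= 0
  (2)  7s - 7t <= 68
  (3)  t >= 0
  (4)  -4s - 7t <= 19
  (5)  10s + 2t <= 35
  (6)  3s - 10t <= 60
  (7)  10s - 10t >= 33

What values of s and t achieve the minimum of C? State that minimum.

s = 52/15, t = 1/6, minimum C = -71/10

Vertices and C = -2s - t:
  (7/2, 0) → C = -7
  (33/10, 0) → C = -33/5
  (52/15, 1/6) → C = -71/10

The optimum lies where 10s + 2t = 35 and 10s - 10t = 33.
Solving simultaneously gives s = 52/15, t = 1/6.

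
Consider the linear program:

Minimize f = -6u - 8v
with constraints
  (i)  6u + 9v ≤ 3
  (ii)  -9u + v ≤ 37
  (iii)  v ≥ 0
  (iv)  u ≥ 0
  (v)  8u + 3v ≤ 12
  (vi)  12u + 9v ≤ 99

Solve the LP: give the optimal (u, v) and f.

u = 1/2, v = 0, minimum f = -3

Vertices and f = -6u - 8v:
  (1/2, 0) → f = -3
  (0, 1/3) → f = -8/3
  (0, 0) → f = 0

At the optimal vertex, 6u + 9v = 3 and v = 0.
Solving simultaneously gives u = 1/2, v = 0.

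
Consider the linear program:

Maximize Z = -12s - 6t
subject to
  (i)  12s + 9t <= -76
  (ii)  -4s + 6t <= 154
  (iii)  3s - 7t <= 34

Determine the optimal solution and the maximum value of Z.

Corner points and Z = -12s - 6t:
  (-307/18, 386/27) → Z = 1070/9
  (-226/111, -212/37) → Z = 2176/37
  (-641/5, -299/5) → Z = 9486/5

The binding constraints are -4s + 6t = 154 and 3s - 7t = 34.
Solving simultaneously gives s = -641/5, t = -299/5.

s = -641/5, t = -299/5, maximum Z = 9486/5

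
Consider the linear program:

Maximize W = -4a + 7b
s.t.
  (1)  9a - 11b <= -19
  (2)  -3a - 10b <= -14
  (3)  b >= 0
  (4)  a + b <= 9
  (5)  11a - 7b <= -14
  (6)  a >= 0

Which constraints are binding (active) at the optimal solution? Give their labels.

Extreme points and W = -4a + 7b:
  (49/18, 113/18) → W = 595/18
  (0, 9) → W = 63
  (0, 2) → W = 14

The maximum is at (0, 9). Substituting into each constraint, equality holds for (4) and (6); the remaining constraints have slack.

(4) and (6)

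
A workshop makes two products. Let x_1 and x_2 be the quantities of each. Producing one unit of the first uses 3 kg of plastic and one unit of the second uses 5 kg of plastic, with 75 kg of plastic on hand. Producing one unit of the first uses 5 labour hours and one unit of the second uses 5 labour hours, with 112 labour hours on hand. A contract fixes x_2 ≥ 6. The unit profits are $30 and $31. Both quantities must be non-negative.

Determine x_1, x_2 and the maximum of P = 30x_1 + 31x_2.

x_1 = 15, x_2 = 6, maximum P = 636

Feasible corners and P = 30x_1 + 31x_2:
  (0, 15) → P = 465
  (0, 6) → P = 186
  (15, 6) → P = 636

At the optimal vertex, 3x_1 + 5x_2 = 75 and x_2 = 6.
Solving simultaneously gives x_1 = 15, x_2 = 6.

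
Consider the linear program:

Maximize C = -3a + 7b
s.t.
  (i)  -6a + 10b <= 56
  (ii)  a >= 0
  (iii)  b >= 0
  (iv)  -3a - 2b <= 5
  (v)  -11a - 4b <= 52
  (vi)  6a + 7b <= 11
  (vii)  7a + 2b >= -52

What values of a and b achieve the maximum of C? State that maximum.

a = 0, b = 11/7, maximum C = 11

Corner points and C = -3a + 7b:
  (0, 0) → C = 0
  (0, 11/7) → C = 11
  (11/6, 0) → C = -11/2

At the optimal vertex, a = 0 and 6a + 7b = 11.
Solving simultaneously gives a = 0, b = 11/7.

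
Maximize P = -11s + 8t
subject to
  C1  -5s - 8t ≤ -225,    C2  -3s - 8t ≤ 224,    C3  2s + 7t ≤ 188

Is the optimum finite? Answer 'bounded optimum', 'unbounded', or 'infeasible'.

bounded optimum

Extreme points and P = -11s + 8t:
  (449/2, -1795/16) → P = -3367
  (71/19, 490/19) → P = 3139/19
The feasible region has finitely many vertices and no improving ray; the maximum is 3139/19 at (71/19, 490/19).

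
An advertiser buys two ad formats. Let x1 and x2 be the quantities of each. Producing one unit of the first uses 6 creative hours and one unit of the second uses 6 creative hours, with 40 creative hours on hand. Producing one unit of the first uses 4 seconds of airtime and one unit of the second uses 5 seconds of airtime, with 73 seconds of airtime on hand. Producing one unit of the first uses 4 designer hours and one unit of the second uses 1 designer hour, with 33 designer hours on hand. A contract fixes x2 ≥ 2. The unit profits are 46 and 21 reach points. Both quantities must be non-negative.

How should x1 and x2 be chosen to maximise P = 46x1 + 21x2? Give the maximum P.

Extreme points and P = 46x1 + 21x2:
  (0, 20/3) → P = 140
  (0, 2) → P = 42
  (14/3, 2) → P = 770/3

The binding constraints are 6x1 + 6x2 = 40 and x2 = 2.
Solving simultaneously gives x1 = 14/3, x2 = 2.

x1 = 14/3, x2 = 2, maximum P = 770/3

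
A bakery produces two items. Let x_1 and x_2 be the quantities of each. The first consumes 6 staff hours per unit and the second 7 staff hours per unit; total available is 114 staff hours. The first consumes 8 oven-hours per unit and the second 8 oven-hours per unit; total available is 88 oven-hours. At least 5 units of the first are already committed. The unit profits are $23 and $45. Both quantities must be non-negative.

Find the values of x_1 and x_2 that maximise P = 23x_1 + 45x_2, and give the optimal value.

x_1 = 5, x_2 = 6, maximum P = 385

Feasible corners and P = 23x_1 + 45x_2:
  (11, 0) → P = 253
  (5, 0) → P = 115
  (5, 6) → P = 385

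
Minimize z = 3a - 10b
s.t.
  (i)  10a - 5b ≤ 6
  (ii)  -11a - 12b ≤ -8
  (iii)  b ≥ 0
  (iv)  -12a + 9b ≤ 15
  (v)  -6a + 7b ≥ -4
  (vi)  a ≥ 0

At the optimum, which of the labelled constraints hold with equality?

(i) and (iv)

Corner points and z = 3a - 10b:
  (16/25, 2/25) → z = 28/25
  (43/10, 37/5) → z = -611/10
  (0, 2/3) → z = -20/3
  (0, 5/3) → z = -50/3

The minimum is at (43/10, 37/5). Substituting into each constraint, equality holds for (i) and (iv); the remaining constraints have slack.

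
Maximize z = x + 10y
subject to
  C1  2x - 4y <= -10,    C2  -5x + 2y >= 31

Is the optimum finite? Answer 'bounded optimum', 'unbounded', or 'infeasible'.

unbounded

From the feasible point (-13/2, -3/4), moving in the direction (2, 5) keeps every constraint satisfied while z increases without bound.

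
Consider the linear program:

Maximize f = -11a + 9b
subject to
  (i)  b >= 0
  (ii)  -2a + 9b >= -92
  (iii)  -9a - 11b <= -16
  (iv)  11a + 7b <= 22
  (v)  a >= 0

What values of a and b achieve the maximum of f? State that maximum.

a = 0, b = 22/7, maximum f = 198/7

Vertices and f = -11a + 9b:
  (16/9, 0) → f = -176/9
  (2, 0) → f = -22
  (0, 16/11) → f = 144/11
  (0, 22/7) → f = 198/7

The binding constraints are 11a + 7b = 22 and a = 0.
Solving simultaneously gives a = 0, b = 22/7.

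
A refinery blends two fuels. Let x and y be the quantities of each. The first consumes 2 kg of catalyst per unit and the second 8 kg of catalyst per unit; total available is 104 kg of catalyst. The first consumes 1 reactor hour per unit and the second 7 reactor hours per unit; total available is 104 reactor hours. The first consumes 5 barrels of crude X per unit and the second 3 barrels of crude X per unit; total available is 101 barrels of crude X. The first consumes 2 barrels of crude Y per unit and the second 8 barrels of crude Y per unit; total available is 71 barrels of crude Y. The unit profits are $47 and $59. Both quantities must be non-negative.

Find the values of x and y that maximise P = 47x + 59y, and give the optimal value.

Vertices and P = 47x + 59y:
  (0, 0) → P = 0
  (0, 71/8) → P = 4189/8
  (101/5, 0) → P = 4747/5
  (35/2, 9/2) → P = 1088

x = 35/2, y = 9/2, maximum P = 1088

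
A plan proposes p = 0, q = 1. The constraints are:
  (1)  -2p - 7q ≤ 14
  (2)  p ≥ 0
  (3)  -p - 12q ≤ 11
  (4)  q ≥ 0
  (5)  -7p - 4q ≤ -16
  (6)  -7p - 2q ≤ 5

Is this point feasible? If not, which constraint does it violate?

Constraint (5): -7p - 4q = -4, which is not ≤ -16. All other constraints are satisfied.

not feasible — violates (5)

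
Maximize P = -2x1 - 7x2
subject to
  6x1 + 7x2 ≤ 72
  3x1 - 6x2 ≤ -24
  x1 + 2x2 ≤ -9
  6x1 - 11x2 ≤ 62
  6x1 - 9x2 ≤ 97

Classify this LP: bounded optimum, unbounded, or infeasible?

From the feasible point (-17/2, -1/4), moving in the direction (-6, -3) keeps every constraint satisfied while P increases without bound.

unbounded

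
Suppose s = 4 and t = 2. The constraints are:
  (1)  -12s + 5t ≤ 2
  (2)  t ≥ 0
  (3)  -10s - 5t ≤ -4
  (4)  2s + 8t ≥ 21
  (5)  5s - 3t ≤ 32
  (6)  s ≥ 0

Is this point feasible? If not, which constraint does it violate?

feasible

(1): -38 ≤ 2 ✓
(2): 2 ≥ 0 ✓
(3): -50 ≤ -4 ✓
(4): 24 ≥ 21 ✓
(5): 14 ≤ 32 ✓
(6): 4 ≥ 0 ✓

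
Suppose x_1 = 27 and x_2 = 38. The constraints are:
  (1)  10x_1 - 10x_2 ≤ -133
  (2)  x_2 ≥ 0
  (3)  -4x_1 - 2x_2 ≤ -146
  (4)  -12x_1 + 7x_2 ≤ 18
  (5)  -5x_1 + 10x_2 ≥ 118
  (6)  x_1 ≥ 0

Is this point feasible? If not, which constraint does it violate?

Constraint (1): 10x_1 - 10x_2 = -110, which is not ≤ -133. All other constraints are satisfied.

not feasible — violates (1)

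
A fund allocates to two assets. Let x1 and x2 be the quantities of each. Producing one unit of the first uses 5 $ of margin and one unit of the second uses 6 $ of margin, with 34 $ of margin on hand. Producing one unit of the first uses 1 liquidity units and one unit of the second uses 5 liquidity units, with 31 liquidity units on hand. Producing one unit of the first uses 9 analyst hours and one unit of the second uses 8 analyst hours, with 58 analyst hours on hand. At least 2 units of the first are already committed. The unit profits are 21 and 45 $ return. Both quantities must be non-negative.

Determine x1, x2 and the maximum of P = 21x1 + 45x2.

Vertices and P = 21x1 + 45x2:
  (58/9, 0) → P = 406/3
  (2, 0) → P = 42
  (38/7, 8/7) → P = 1158/7
  (2, 4) → P = 222

The binding constraints are 5x1 + 6x2 = 34 and x1 = 2.
Solving simultaneously gives x1 = 2, x2 = 4.

x1 = 2, x2 = 4, maximum P = 222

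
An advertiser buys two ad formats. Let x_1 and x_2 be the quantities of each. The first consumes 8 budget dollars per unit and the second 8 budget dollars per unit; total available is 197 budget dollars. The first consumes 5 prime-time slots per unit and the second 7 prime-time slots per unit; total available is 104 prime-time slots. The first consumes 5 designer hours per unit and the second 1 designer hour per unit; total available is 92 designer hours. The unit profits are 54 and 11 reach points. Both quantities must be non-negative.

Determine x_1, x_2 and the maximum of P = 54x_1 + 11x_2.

Vertices and P = 54x_1 + 11x_2:
  (0, 0) → P = 0
  (0, 104/7) → P = 1144/7
  (92/5, 0) → P = 4968/5
  (18, 2) → P = 994

x_1 = 18, x_2 = 2, maximum P = 994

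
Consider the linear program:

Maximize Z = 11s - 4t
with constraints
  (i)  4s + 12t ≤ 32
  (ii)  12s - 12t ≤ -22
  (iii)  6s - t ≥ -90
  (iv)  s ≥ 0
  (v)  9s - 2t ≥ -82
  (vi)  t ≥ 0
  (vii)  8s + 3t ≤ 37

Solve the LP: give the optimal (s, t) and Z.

Corner points and Z = 11s - 4t:
  (5/8, 59/24) → Z = -71/24
  (0, 8/3) → Z = -32/3
  (0, 11/6) → Z = -22/3

s = 5/8, t = 59/24, maximum Z = -71/24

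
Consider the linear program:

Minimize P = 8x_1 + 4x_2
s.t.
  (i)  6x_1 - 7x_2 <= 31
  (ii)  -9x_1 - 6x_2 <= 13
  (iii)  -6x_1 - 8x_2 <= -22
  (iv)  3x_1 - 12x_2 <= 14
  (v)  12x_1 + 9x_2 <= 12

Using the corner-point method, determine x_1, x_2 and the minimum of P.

Corner points and P = 8x_1 + 4x_2:
  (-59/9, 23/3) → P = -196/9
  (-21, 88/3) → P = -152/3
  (-17/7, 32/7) → P = -8/7

At the optimal vertex, -9x_1 - 6x_2 = 13 and 12x_1 + 9x_2 = 12.
Solving simultaneously gives x_1 = -21, x_2 = 88/3.

x_1 = -21, x_2 = 88/3, minimum P = -152/3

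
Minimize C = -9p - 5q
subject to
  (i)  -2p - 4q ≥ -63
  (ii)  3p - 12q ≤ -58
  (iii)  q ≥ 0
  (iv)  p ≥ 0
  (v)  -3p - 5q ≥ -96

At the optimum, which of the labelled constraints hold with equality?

(i) and (ii)

Vertices and C = -9p - 5q:
  (131/9, 305/36) → C = -6241/36
  (0, 63/4) → C = -315/4
  (0, 29/6) → C = -145/6

The minimum is at (131/9, 305/36). Substituting into each constraint, equality holds for (i) and (ii); the remaining constraints have slack.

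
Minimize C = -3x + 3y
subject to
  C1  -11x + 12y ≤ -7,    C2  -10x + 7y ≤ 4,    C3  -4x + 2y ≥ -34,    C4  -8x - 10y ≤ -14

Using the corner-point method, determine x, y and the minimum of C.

x = 46/7, y = -27/7, minimum C = -219/7

At the optimal vertex, -4x + 2y = -34 and -8x - 10y = -14.
Solving simultaneously gives x = 46/7, y = -27/7.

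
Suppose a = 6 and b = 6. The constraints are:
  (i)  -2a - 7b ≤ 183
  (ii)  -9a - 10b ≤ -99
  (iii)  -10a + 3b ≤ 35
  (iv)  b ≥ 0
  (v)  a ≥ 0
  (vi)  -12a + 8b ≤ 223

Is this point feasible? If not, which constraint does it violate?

(i): -54 ≤ 183 ✓
(ii): -114 ≤ -99 ✓
(iii): -42 ≤ 35 ✓
(iv): 6 ≥ 0 ✓
(v): 6 ≥ 0 ✓
(vi): -24 ≤ 223 ✓

feasible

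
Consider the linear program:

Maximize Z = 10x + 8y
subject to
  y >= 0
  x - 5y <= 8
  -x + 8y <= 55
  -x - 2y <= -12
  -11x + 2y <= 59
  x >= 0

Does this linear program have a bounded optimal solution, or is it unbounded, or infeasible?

bounded optimum

Vertices and Z = 10x + 8y:
  (113, 21) → Z = 1298
  (76/7, 4/7) → Z = 792/7
  (0, 55/8) → Z = 55
  (0, 6) → Z = 48
The feasible region has finitely many vertices and no improving ray; the maximum is 1298 at (113, 21).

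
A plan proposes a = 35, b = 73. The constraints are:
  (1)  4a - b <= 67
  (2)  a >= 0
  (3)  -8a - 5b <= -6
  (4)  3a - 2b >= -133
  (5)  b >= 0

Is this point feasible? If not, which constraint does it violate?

(1): 67 ≤ 67 ✓
(2): 35 ≥ 0 ✓
(3): -645 ≤ -6 ✓
(4): -41 ≥ -133 ✓
(5): 73 ≥ 0 ✓

feasible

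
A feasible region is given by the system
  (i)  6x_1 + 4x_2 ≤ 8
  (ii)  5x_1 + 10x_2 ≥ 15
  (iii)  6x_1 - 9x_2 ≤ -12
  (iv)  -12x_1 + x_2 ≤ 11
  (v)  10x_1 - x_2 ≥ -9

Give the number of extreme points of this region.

4

Pairwise boundary intersections that survive every other constraint:
  (4/13, 20/13)
  (-14/23, 67/23)
  (1/7, 10/7)
  (-5/7, 13/7)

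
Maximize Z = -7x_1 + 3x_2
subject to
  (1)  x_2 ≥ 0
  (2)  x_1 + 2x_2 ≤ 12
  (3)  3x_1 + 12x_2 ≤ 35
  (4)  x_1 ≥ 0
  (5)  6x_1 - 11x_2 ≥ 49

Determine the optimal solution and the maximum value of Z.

x_1 = 49/6, x_2 = 0, maximum Z = -343/6

Corner points and Z = -7x_1 + 3x_2:
  (35/3, 0) → Z = -245/3
  (49/6, 0) → Z = -343/6
  (139/15, 3/5) → Z = -946/15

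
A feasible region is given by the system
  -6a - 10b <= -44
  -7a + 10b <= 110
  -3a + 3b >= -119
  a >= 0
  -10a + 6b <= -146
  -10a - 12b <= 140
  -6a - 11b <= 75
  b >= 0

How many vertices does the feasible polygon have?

Pairwise boundary intersections that survive every other constraint:
  (1520/9, 1163/9)
  (1060/29, 1061/29)
  (119/3, 0)
  (73/5, 0)

4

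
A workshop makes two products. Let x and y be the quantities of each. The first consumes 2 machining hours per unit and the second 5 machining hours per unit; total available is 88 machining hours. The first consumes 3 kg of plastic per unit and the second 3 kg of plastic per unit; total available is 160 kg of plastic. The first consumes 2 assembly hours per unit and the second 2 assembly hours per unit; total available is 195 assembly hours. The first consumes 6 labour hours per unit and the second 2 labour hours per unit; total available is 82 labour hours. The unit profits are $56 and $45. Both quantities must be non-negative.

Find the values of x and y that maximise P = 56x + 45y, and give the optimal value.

x = 9, y = 14, maximum P = 1134

Corner points and P = 56x + 45y:
  (0, 0) → P = 0
  (0, 88/5) → P = 792
  (41/3, 0) → P = 2296/3
  (9, 14) → P = 1134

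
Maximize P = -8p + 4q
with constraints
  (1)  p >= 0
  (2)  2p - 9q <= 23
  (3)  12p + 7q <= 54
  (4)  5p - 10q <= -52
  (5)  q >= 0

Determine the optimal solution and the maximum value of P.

p = 0, q = 54/7, maximum P = 216/7

Vertices and P = -8p + 4q:
  (0, 54/7) → P = 216/7
  (0, 26/5) → P = 104/5
  (176/155, 894/155) → P = 2168/155

The optimum lies where p = 0 and 12p + 7q = 54.
Solving simultaneously gives p = 0, q = 54/7.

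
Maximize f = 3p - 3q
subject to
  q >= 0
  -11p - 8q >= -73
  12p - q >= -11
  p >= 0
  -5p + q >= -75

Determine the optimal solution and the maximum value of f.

p = 73/11, q = 0, maximum f = 219/11

Extreme points and f = 3p - 3q:
  (73/11, 0) → f = 219/11
  (0, 0) → f = 0
  (0, 73/8) → f = -219/8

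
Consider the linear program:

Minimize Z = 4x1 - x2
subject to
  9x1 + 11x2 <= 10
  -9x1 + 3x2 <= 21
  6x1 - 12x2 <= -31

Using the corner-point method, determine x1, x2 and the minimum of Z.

x1 = -53/30, x2 = 17/10, minimum Z = -263/30

Corner points and Z = 4x1 - x2:
  (-67/42, 31/14) → Z = -361/42
  (-221/174, 113/58) → Z = -1223/174
  (-53/30, 17/10) → Z = -263/30

The optimum lies where -9x1 + 3x2 = 21 and 6x1 - 12x2 = -31.
Solving simultaneously gives x1 = -53/30, x2 = 17/10.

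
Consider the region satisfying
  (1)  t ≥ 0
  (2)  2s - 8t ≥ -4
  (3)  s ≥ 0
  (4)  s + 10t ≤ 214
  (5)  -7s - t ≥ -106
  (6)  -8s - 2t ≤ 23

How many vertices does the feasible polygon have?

Intersecting each pair of boundary lines and keeping only the points that satisfy every inequality leaves:
  (0, 0)
  (106/7, 0)
  (0, 1/2)
  (422/29, 120/29)

4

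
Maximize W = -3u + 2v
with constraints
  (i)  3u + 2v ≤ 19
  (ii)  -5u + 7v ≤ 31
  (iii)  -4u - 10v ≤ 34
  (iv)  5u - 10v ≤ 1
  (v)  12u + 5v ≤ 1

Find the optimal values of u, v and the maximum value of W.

u = -274/39, v = -23/39, maximum W = 776/39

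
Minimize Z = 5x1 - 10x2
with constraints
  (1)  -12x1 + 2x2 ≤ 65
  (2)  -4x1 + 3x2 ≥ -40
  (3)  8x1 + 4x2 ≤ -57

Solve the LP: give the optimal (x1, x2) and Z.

x1 = -187/32, x2 = -41/16, minimum Z = -115/32

Corner points and Z = 5x1 - 10x2:
  (-275/28, -185/7) → Z = 6025/28
  (-187/32, -41/16) → Z = -115/32
  (-11/40, -137/10) → Z = 1085/8

The binding constraints are -12x1 + 2x2 = 65 and 8x1 + 4x2 = -57.
Solving simultaneously gives x1 = -187/32, x2 = -41/16.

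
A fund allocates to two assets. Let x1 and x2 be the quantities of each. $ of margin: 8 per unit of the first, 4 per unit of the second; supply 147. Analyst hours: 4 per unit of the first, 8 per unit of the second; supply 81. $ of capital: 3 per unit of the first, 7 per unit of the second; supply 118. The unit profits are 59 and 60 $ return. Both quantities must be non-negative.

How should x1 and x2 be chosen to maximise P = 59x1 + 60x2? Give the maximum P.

x1 = 71/4, x2 = 5/4, maximum P = 4489/4

Vertices and P = 59x1 + 60x2:
  (0, 0) → P = 0
  (0, 81/8) → P = 1215/2
  (147/8, 0) → P = 8673/8
  (71/4, 5/4) → P = 4489/4

The binding constraints are 8x1 + 4x2 = 147 and 4x1 + 8x2 = 81.
Solving simultaneously gives x1 = 71/4, x2 = 5/4.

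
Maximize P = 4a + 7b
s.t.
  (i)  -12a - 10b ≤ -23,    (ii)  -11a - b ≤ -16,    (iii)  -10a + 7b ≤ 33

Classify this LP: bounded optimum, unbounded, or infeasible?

From the feasible point (137/98, 61/98), moving in the direction (7, 10) keeps every constraint satisfied while P increases without bound.

unbounded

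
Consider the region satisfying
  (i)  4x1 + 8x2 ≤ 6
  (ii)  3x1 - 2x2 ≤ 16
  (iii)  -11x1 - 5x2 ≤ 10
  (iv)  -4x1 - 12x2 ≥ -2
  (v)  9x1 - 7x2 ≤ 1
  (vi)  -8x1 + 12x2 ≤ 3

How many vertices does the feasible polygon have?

Pairwise boundary intersections that survive every other constraint:
  (-65/122, -101/122)
  (-135/172, -47/172)
  (13/68, 7/68)
  (-1/12, 7/36)

4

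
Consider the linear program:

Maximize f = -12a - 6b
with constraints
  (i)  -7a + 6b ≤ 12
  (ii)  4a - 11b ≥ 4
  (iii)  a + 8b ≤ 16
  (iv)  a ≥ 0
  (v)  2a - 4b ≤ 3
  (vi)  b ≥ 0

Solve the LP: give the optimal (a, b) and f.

a = 1, b = 0, maximum f = -12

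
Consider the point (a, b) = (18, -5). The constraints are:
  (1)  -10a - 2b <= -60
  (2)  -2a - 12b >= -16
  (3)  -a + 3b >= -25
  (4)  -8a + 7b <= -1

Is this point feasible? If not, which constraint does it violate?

not feasible — violates (3)

Constraint (3): -a + 3b = -33, which is not ≥ -25. All other constraints are satisfied.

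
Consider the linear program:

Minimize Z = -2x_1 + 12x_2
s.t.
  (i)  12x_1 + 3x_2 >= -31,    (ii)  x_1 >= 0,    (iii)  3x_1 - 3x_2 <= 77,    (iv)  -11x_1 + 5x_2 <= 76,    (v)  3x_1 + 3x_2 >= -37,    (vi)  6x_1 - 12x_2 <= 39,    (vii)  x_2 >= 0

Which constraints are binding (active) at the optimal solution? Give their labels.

(vi) and (vii)

Extreme points and Z = -2x_1 + 12x_2:
  (0, 76/5) → Z = 912/5
  (0, 0) → Z = 0
  (269/6, 115/6) → Z = 421/3
  (13/2, 0) → Z = -13
The feasible region is unbounded (it extends along (5, 11), (1, 1)), but Z strictly increases along every unbounded feasible direction, so there is no improving ray and the minimum is attained at a vertex.

The minimum is at (13/2, 0). Substituting into each constraint, equality holds for (vi) and (vii); the remaining constraints have slack.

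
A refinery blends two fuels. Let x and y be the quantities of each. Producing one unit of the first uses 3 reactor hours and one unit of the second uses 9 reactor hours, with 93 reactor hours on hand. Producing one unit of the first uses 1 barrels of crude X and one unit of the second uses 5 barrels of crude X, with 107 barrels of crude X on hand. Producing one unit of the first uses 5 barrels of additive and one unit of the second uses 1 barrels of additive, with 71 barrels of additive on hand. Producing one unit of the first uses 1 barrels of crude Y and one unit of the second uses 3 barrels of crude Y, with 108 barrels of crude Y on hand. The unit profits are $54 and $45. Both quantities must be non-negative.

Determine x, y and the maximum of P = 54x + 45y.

x = 13, y = 6, maximum P = 972

Vertices and P = 54x + 45y:
  (0, 0) → P = 0
  (0, 31/3) → P = 465
  (71/5, 0) → P = 3834/5
  (13, 6) → P = 972

At the optimal vertex, 3x + 9y = 93 and 5x + y = 71.
Solving simultaneously gives x = 13, y = 6.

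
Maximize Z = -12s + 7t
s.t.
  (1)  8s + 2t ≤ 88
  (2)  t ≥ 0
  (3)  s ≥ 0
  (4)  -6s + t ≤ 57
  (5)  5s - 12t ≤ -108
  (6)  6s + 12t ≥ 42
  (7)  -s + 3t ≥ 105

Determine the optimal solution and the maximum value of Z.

s = 0, t = 44, maximum Z = 308

The binding constraints are 8s + 2t = 88 and s = 0.
Solving simultaneously gives s = 0, t = 44.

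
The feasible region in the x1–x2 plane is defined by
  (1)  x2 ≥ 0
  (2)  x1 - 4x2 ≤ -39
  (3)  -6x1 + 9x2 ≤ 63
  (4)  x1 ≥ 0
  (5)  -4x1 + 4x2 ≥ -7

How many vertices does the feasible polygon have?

3

Of the 10 pairwise boundary intersections, those satisfying every inequality are:
  (33/5, 57/5)
  (46/3, 163/12)
  (105/4, 49/2)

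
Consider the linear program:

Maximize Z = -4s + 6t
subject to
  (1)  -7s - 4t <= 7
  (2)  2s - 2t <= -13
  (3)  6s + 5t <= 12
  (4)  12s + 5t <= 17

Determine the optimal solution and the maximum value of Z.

Extreme points and Z = -4s + 6t:
  (-3, 7/2) → Z = 33
  (-83/11, 126/11) → Z = 1088/11
  (-41/22, 51/11) → Z = 388/11

The binding constraints are -7s - 4t = 7 and 6s + 5t = 12.
Solving simultaneously gives s = -83/11, t = 126/11.

s = -83/11, t = 126/11, maximum Z = 1088/11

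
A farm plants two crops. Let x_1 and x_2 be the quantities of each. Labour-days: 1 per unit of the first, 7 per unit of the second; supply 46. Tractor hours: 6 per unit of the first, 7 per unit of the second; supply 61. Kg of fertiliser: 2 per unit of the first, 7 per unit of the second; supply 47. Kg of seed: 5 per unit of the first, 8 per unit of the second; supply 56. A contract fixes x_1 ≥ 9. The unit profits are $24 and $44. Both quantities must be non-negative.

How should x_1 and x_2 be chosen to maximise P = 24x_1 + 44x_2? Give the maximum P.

Extreme points and P = 24x_1 + 44x_2:
  (61/6, 0) → P = 244
  (9, 0) → P = 216
  (9, 1) → P = 260

The optimum lies where 6x_1 + 7x_2 = 61 and x_1 = 9.
Solving simultaneously gives x_1 = 9, x_2 = 1.

x_1 = 9, x_2 = 1, maximum P = 260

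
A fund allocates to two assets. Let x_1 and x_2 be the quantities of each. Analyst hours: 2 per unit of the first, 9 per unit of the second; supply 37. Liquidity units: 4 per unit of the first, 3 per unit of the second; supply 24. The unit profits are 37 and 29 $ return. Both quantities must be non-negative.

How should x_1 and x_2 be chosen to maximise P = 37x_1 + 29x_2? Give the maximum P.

x_1 = 7/2, x_2 = 10/3, maximum P = 1357/6

Vertices and P = 37x_1 + 29x_2:
  (0, 0) → P = 0
  (0, 37/9) → P = 1073/9
  (6, 0) → P = 222
  (7/2, 10/3) → P = 1357/6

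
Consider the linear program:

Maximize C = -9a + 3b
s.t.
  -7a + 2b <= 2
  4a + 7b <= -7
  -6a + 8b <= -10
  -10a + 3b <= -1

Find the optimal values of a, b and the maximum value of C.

a = -11/31, b = -47/31, maximum C = -42/31

Feasible corners and C = -9a + 3b:
  (-8, -27) → C = -9
  (7/37, -41/37) → C = -186/37
  (-11/31, -47/31) → C = -42/31
The feasible region is unbounded (it extends along (7, -4), (-2, -7)), but C strictly decreases along every unbounded feasible direction, so there is no improving ray and the maximum is attained at a vertex.

The binding constraints are -6a + 8b = -10 and -10a + 3b = -1.
Solving simultaneously gives a = -11/31, b = -47/31.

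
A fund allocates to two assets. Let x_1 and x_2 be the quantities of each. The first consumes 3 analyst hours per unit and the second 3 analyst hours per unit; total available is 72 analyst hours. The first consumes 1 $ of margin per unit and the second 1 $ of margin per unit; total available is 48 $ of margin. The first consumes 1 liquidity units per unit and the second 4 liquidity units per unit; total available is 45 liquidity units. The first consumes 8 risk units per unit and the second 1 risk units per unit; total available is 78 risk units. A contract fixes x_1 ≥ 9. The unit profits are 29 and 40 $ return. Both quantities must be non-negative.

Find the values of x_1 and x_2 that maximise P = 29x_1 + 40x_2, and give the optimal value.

Vertices and P = 29x_1 + 40x_2:
  (39/4, 0) → P = 1131/4
  (9, 0) → P = 261
  (9, 6) → P = 501

The binding constraints are 8x_1 + x_2 = 78 and x_1 = 9.
Solving simultaneously gives x_1 = 9, x_2 = 6.

x_1 = 9, x_2 = 6, maximum P = 501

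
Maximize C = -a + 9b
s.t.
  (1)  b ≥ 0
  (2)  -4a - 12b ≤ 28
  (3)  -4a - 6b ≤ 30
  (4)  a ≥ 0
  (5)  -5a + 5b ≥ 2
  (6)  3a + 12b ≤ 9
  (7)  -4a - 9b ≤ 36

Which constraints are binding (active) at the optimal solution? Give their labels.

Feasible corners and C = -a + 9b:
  (0, 2/5) → C = 18/5
  (0, 3/4) → C = 27/4
  (7/25, 17/25) → C = 146/25

The maximum is at (0, 3/4). Substituting into each constraint, equality holds for (4) and (6); the remaining constraints have slack.

(4) and (6)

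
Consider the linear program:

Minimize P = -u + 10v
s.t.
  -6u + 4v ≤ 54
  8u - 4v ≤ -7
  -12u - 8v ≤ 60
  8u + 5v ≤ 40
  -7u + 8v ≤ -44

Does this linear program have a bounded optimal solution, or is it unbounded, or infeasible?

infeasible

The boundaries -6u + 4v = 54 and -12u - 8v = 60 meet at (-7, 3), but that point violates -7u + 8v ≤ -44. Every candidate vertex is excluded by some other constraint, so the feasible region is empty.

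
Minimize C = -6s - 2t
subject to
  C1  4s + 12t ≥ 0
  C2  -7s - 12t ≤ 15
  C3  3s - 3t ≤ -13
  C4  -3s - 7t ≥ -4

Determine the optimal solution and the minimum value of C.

s = -79/30, t = 17/10, minimum C = 62/5

Corner points and C = -6s - 2t:
  (-5, 5/3) → C = 80/3
  (-13/4, 13/12) → C = 52/3
  (-153/13, 73/13) → C = 772/13
  (-79/30, 17/10) → C = 62/5

The optimum lies where 3s - 3t = -13 and -3s - 7t = -4.
Solving simultaneously gives s = -79/30, t = 17/10.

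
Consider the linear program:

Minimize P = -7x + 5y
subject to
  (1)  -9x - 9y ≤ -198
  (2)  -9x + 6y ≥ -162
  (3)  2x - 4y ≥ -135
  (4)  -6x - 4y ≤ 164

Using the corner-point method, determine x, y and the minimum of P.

Extreme points and P = -7x + 5y:
  (98/5, 12/5) → P = -626/5
  (-47/6, 179/6) → P = 204
  (243/4, 513/8) → P = -837/8

At the optimal vertex, -9x - 9y = -198 and -9x + 6y = -162.
Solving simultaneously gives x = 98/5, y = 12/5.

x = 98/5, y = 12/5, minimum P = -626/5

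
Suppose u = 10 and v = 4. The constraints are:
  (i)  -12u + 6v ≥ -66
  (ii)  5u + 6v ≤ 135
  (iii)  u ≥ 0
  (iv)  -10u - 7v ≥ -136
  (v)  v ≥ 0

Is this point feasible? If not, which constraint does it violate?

not feasible — violates (i)

Constraint (i): -12u + 6v = -96, which is not ≥ -66. All other constraints are satisfied.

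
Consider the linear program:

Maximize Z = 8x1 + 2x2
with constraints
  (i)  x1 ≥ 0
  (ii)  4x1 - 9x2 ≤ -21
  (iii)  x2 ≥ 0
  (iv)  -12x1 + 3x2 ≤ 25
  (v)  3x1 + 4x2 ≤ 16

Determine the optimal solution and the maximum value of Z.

Feasible corners and Z = 8x1 + 2x2:
  (0, 7/3) → Z = 14/3
  (0, 4) → Z = 8
  (60/43, 127/43) → Z = 734/43

x1 = 60/43, x2 = 127/43, maximum Z = 734/43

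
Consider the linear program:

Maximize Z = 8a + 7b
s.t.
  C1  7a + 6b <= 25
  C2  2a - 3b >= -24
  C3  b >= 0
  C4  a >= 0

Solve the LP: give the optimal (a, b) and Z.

a = 0, b = 25/6, maximum Z = 175/6

Extreme points and Z = 8a + 7b:
  (25/7, 0) → Z = 200/7
  (0, 25/6) → Z = 175/6
  (0, 0) → Z = 0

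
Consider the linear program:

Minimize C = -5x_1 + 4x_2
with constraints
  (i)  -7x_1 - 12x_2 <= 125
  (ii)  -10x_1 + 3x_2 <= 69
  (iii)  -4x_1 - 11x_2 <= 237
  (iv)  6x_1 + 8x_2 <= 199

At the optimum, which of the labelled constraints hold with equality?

Extreme points and C = -5x_1 + 4x_2:
  (-401/47, -767/141) → C = 2947/141
  (1469/29, -1159/29) → C = -11981/29
  (45/98, 1202/49) → C = 9391/98
  (4085/34, -1109/17) → C = -29297/34

The minimum is at (4085/34, -1109/17). Substituting into each constraint, equality holds for (iii) and (iv); the remaining constraints have slack.

(iii) and (iv)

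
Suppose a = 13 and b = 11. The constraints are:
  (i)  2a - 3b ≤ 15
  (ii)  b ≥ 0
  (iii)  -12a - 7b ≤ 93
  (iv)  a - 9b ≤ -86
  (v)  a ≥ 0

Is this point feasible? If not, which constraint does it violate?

(i): -7 ≤ 15 ✓
(ii): 11 ≥ 0 ✓
(iii): -233 ≤ 93 ✓
(iv): -86 ≤ -86 ✓
(v): 13 ≥ 0 ✓

feasible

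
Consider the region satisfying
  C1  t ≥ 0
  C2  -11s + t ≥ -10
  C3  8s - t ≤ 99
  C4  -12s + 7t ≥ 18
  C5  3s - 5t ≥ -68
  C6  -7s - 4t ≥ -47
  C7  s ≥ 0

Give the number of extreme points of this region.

4

Of the 21 pairwise boundary intersections, those satisfying every inequality are:
  (88/65, 318/65)
  (29/17, 149/17)
  (0, 18/7)
  (0, 47/4)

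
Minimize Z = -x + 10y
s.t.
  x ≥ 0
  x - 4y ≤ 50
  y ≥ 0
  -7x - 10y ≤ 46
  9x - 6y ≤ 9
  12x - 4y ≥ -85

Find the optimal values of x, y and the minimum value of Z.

Corner points and Z = -x + 10y:
  (0, 0) → Z = 0
  (0, 85/4) → Z = 425/2
  (1, 0) → Z = -1
The feasible region is unbounded (it extends along (2, 3), (1, 3)), but Z strictly increases along every unbounded feasible direction, so there is no improving ray and the minimum is attained at a vertex.

The binding constraints are y = 0 and 9x - 6y = 9.
Solving simultaneously gives x = 1, y = 0.

x = 1, y = 0, minimum Z = -1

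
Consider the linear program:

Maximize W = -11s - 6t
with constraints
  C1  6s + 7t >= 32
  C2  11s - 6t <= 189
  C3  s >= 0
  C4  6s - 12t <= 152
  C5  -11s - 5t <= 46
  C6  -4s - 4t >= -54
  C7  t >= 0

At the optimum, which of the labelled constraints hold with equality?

Vertices and W = -11s - 6t:
  (0, 32/7) → W = -192/7
  (16/3, 0) → W = -176/3
  (0, 27/2) → W = -81
  (27/2, 0) → W = -297/2

The maximum is at (0, 32/7). Substituting into each constraint, equality holds for C1 and C3; the remaining constraints have slack.

C1 and C3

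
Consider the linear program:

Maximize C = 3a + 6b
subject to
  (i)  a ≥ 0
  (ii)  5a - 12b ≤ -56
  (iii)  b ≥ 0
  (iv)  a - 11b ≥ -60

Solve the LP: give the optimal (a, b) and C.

Feasible corners and C = 3a + 6b:
  (0, 14/3) → C = 28
  (0, 60/11) → C = 360/11
  (104/43, 244/43) → C = 1776/43

At the optimal vertex, 5a - 12b = -56 and a - 11b = -60.
Solving simultaneously gives a = 104/43, b = 244/43.

a = 104/43, b = 244/43, maximum C = 1776/43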